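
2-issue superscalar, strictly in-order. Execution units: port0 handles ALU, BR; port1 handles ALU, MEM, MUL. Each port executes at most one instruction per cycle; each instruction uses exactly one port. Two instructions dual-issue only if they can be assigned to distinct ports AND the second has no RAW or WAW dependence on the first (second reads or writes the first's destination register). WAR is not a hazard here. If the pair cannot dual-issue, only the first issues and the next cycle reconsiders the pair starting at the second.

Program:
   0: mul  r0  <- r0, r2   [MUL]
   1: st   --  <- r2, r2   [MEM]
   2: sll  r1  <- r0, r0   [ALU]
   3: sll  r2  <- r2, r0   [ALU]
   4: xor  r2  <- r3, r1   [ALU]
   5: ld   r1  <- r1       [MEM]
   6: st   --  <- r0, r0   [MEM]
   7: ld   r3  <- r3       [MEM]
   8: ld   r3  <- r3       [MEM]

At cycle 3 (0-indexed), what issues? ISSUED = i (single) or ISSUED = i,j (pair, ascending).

  cy0 -> i0 (mul.MUL) no-port MUL/MEM
  cy1 -> i1/i2 (st.MEM/sll.ALU) pair
  cy2 -> i3 (sll.ALU) WAW r2
  cy3 -> i4/i5 (xor.ALU/ld.MEM) pair
  cy4 -> i6 (st.MEM) no-port MEM/MEM
  cy5 -> i7 (ld.MEM) no-port MEM/MEM
  cy6 -> i8 (ld.MEM) tail

ISSUED = 4,5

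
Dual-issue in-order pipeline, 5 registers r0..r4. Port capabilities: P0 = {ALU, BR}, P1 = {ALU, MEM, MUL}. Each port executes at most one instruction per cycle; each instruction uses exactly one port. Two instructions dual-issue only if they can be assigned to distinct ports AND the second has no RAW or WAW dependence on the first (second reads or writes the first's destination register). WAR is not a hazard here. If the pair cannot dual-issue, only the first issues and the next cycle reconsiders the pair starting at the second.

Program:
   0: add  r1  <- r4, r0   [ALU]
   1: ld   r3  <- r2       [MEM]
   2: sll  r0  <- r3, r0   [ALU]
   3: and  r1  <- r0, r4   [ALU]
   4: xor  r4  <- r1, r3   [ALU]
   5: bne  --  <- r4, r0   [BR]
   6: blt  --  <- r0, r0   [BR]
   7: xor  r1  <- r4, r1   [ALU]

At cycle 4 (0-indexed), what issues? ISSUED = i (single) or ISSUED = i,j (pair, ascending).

c0: i0,i1 add.ALU+ld.MEM  2-wide
c1: i2 sll.ALU  RAW r0
c2: i3 and.ALU  RAW r1
c3: i4 xor.ALU  RAW r4
c4: i5 bne.BR  no-port BR/BR
c5: i6,i7 blt.BR+xor.ALU  2-wide

ISSUED = 5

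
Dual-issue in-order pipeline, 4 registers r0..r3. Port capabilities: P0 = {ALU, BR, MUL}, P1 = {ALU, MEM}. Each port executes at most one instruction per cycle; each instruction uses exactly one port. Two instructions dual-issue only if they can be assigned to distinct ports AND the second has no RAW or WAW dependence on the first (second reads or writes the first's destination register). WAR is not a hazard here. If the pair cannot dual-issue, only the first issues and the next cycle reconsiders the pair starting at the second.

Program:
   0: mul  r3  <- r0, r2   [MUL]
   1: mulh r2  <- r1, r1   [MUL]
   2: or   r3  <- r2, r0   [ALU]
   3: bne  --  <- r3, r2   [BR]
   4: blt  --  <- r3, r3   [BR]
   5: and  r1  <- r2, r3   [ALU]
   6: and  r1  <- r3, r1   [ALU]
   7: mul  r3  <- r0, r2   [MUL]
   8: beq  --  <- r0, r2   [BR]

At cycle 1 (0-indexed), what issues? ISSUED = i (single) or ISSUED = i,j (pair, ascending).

ISSUED = 1

t=0 i0:mul ; no-port MUL/MUL
t=1 i1:mulh ; RAW r2
t=2 i2:or ; RAW r3
t=3 i3:bne ; no-port BR/BR
t=4 i4,i5:blt and ; dual
t=5 i6,i7:and mul ; dual
t=6 i8:beq ; tail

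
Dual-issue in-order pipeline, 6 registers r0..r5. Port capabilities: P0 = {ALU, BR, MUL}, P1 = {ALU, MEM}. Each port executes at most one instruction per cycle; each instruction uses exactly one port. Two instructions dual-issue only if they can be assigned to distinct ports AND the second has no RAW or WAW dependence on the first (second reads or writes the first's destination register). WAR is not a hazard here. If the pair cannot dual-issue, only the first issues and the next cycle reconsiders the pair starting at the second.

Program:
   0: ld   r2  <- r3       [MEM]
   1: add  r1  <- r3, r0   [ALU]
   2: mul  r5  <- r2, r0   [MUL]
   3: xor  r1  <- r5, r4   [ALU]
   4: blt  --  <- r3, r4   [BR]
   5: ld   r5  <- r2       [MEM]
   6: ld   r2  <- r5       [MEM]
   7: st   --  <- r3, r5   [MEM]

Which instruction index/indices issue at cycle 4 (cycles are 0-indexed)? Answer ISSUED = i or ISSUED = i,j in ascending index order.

ISSUED = 6

0. ld.MEM+add.ALU @i0+i1  | pair
1. mul.MUL @i2  | RAW r5
2. xor.ALU+blt.BR @i3+i4  | pair
3. ld.MEM @i5  | no-port MEM/MEM
4. ld.MEM @i6  | no-port MEM/MEM
5. st.MEM @i7  | tail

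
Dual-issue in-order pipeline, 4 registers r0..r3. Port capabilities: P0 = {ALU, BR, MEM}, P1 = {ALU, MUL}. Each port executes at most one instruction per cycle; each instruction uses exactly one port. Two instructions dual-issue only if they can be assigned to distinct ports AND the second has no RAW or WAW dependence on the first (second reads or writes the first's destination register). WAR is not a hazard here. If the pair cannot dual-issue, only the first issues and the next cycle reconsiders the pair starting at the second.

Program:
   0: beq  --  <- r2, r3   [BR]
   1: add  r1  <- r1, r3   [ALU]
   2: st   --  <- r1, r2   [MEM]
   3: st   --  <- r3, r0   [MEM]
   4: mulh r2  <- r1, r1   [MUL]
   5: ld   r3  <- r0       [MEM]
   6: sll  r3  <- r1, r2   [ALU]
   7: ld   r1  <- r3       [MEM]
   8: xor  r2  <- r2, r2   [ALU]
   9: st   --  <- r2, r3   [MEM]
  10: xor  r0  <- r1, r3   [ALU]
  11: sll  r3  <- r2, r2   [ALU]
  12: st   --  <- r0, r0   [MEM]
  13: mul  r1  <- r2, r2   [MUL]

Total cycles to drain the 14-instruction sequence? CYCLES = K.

CYCLES = 9

#0 head=0: beq.BR+add.ALU i0/i1 2-wide
#1 head=2: st.MEM i2 no-port MEM/MEM
#2 head=3: st.MEM+mulh.MUL i3/i4 2-wide
#3 head=5: ld.MEM i5 WAW r3
#4 head=6: sll.ALU i6 RAW r3
#5 head=7: ld.MEM+xor.ALU i7/i8 2-wide
#6 head=9: st.MEM+xor.ALU i9/i10 2-wide
#7 head=11: sll.ALU+st.MEM i11/i12 2-wide
#8 head=13: mul.MUL i13 tail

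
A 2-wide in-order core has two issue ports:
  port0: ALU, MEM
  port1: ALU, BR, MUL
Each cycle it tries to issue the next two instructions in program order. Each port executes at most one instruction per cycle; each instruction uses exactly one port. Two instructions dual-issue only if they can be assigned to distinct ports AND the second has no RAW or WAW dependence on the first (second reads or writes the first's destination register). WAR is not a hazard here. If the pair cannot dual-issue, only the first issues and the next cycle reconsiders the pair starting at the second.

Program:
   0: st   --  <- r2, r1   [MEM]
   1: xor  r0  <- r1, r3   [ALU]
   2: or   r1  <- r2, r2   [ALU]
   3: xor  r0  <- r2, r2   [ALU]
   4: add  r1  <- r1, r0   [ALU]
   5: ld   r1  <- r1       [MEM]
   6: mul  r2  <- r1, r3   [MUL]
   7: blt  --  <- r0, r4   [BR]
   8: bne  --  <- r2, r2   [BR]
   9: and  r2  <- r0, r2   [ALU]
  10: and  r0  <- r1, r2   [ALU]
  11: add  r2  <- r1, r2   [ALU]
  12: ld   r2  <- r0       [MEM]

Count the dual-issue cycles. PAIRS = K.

PAIRS = 4

  cy0 -> i0&i1 (st;xor) dual
  cy1 -> i2&i3 (or;xor) dual
  cy2 -> i4 (add) RAW+WAW r1
  cy3 -> i5 (ld) RAW r1
  cy4 -> i6 (mul) no-port MUL/BR
  cy5 -> i7 (blt) no-port BR/BR
  cy6 -> i8&i9 (bne;and) dual
  cy7 -> i10&i11 (and;add) dual
  cy8 -> i12 (ld) tail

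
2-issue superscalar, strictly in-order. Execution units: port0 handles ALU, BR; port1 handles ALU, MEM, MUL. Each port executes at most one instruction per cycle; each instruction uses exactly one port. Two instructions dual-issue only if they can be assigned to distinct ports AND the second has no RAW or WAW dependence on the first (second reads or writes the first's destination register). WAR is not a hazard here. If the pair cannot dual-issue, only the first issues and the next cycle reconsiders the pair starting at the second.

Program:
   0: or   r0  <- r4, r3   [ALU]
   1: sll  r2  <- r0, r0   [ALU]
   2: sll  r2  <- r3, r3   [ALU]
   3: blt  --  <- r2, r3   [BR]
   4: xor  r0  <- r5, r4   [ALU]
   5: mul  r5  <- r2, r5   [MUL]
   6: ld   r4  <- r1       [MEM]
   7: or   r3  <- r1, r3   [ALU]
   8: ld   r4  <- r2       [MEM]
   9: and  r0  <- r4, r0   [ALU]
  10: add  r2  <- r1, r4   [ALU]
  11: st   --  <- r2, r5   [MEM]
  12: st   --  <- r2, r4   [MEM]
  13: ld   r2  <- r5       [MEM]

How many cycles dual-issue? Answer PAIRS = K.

  cy0 -> i0 (or) RAW r0
  cy1 -> i1 (sll) WAW r2
  cy2 -> i2 (sll) RAW r2
  cy3 -> i3/i4 (blt xor) dual
  cy4 -> i5 (mul) no-port MUL/MEM
  cy5 -> i6/i7 (ld or) dual
  cy6 -> i8 (ld) RAW r4
  cy7 -> i9/i10 (and add) dual
  cy8 -> i11 (st) no-port MEM/MEM
  cy9 -> i12 (st) no-port MEM/MEM
  cy10 -> i13 (ld) tail

PAIRS = 3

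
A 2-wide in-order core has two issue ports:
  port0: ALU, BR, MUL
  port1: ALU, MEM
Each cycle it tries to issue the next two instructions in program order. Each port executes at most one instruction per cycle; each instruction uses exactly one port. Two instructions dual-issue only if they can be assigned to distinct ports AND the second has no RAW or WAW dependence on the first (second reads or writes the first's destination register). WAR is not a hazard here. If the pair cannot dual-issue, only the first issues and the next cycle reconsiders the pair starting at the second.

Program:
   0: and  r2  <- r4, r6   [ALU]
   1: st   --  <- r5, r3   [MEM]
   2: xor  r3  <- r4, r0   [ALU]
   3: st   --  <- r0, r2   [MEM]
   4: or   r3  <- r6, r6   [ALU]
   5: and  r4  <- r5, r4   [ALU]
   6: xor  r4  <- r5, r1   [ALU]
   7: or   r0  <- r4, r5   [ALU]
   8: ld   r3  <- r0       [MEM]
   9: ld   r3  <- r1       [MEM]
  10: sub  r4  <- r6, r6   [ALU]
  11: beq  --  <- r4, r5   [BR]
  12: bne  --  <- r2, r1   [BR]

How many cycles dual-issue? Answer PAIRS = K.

PAIRS = 4

  cy0 -> i0+i1 (and.ALU;st.MEM) 2-wide
  cy1 -> i2+i3 (xor.ALU;st.MEM) 2-wide
  cy2 -> i4+i5 (or.ALU;and.ALU) 2-wide
  cy3 -> i6 (xor.ALU) RAW r4
  cy4 -> i7 (or.ALU) RAW r0
  cy5 -> i8 (ld.MEM) no-port MEM/MEM
  cy6 -> i9+i10 (ld.MEM;sub.ALU) 2-wide
  cy7 -> i11 (beq.BR) no-port BR/BR
  cy8 -> i12 (bne.BR) tail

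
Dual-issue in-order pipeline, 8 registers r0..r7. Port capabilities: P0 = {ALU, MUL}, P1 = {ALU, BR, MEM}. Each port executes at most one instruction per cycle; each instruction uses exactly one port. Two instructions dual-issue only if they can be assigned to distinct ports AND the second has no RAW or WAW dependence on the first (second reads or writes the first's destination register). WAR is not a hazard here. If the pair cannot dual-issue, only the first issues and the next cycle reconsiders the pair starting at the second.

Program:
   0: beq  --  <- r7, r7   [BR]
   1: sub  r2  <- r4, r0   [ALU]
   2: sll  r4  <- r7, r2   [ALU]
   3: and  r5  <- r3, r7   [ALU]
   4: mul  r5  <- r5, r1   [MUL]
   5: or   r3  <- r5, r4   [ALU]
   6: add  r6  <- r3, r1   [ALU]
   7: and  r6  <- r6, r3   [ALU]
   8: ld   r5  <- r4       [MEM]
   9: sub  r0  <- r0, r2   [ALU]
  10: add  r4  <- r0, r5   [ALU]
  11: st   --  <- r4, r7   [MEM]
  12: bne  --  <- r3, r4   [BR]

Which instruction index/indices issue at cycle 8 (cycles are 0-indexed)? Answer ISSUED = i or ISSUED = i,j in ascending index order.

ISSUED = 11

t=0 i0/i1:beq.BR/sub.ALU ; pair
t=1 i2/i3:sll.ALU/and.ALU ; pair
t=2 i4:mul.MUL ; RAW r5
t=3 i5:or.ALU ; RAW r3
t=4 i6:add.ALU ; RAW+WAW r6
t=5 i7/i8:and.ALU/ld.MEM ; pair
t=6 i9:sub.ALU ; RAW r0
t=7 i10:add.ALU ; RAW r4
t=8 i11:st.MEM ; no-port MEM/BR
t=9 i12:bne.BR ; tail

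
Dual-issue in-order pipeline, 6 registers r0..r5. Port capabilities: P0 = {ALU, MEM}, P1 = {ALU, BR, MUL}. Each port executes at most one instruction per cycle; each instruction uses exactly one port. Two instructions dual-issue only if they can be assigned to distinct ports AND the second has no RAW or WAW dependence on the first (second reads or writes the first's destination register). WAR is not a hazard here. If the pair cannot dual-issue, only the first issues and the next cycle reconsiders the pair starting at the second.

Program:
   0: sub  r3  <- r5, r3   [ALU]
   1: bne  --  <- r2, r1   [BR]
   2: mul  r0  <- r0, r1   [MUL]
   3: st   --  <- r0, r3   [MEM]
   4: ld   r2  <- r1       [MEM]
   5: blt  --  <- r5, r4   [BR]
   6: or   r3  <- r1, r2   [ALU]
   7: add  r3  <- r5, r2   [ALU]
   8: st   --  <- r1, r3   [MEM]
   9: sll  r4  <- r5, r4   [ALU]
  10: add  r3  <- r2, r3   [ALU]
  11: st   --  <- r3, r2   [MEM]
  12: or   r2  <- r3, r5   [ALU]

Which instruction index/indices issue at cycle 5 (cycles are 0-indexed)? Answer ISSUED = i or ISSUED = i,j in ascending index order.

ISSUED = 7

t=0 i0+i1:sub+bne ; 2-wide
t=1 i2:mul ; RAW r0
t=2 i3:st ; no-port MEM/MEM
t=3 i4+i5:ld+blt ; 2-wide
t=4 i6:or ; WAW r3
t=5 i7:add ; RAW r3
t=6 i8+i9:st+sll ; 2-wide
t=7 i10:add ; RAW r3
t=8 i11+i12:st+or ; 2-wide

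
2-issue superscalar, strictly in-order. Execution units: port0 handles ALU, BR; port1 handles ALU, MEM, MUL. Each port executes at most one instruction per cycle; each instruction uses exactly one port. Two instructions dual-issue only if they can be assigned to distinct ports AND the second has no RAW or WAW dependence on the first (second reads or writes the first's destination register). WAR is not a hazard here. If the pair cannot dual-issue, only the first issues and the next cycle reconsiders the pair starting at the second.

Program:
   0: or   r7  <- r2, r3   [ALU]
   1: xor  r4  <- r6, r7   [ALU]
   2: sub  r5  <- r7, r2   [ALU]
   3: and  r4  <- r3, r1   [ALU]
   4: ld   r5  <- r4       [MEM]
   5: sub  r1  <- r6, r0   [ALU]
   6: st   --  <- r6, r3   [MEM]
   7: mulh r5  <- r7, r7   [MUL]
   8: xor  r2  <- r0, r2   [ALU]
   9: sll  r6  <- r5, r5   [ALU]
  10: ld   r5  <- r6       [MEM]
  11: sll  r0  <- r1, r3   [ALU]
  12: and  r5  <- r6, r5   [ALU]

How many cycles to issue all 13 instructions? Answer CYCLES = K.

[0] i0  or.ALU  -- RAW r7
[1] i1+i2  xor.ALU+sub.ALU  -- dual
[2] i3  and.ALU  -- RAW r4
[3] i4+i5  ld.MEM+sub.ALU  -- dual
[4] i6  st.MEM  -- no-port MEM/MUL
[5] i7+i8  mulh.MUL+xor.ALU  -- dual
[6] i9  sll.ALU  -- RAW r6
[7] i10+i11  ld.MEM+sll.ALU  -- dual
[8] i12  and.ALU  -- tail

CYCLES = 9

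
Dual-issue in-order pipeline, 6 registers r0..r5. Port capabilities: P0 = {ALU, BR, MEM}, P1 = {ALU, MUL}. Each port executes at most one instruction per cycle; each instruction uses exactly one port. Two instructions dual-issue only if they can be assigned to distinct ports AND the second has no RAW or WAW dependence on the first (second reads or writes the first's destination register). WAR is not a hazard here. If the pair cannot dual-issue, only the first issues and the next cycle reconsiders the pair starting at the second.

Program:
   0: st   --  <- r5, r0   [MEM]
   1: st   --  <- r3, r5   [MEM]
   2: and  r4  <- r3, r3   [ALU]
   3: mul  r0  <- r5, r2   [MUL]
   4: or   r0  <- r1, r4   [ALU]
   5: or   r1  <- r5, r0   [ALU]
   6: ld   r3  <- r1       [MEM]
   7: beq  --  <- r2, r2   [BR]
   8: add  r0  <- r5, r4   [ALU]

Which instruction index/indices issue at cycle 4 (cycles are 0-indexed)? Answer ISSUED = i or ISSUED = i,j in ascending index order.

c0: i0 st  no-port MEM/MEM
c1: i1/i2 st/and  pair
c2: i3 mul  WAW r0
c3: i4 or  RAW r0
c4: i5 or  RAW r1
c5: i6 ld  no-port MEM/BR
c6: i7/i8 beq/add  pair

ISSUED = 5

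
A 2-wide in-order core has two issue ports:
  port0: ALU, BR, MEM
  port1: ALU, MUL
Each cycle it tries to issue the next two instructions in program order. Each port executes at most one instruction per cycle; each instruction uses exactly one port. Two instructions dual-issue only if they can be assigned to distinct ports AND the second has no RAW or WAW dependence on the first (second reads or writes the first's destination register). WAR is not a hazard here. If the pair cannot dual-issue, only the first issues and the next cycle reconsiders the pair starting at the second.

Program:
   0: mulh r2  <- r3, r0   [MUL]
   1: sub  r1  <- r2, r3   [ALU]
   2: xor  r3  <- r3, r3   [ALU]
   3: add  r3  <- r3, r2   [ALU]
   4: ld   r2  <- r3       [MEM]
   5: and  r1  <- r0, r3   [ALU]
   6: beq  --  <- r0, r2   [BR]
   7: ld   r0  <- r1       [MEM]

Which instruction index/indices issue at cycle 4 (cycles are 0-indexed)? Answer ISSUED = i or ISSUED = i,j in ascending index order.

  cy0 -> i0 (mulh) RAW r2
  cy1 -> i1/i2 (sub+xor) 2-wide
  cy2 -> i3 (add) RAW r3
  cy3 -> i4/i5 (ld+and) 2-wide
  cy4 -> i6 (beq) no-port BR/MEM
  cy5 -> i7 (ld) tail

ISSUED = 6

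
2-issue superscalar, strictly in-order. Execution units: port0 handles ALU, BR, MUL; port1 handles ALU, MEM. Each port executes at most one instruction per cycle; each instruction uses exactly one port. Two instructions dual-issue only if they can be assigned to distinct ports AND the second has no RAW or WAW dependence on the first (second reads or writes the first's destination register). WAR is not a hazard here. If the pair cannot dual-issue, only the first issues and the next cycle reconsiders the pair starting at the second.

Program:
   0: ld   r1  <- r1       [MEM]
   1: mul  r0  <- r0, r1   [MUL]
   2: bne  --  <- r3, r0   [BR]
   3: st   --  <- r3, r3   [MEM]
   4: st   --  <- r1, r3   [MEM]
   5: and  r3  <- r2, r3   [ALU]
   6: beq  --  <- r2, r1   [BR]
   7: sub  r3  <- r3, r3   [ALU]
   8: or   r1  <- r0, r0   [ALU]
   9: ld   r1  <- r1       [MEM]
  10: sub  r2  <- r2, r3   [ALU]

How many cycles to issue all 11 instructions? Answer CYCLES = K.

CYCLES = 7

#0 head=0: ld i0 RAW r1
#1 head=1: mul i1 no-port MUL/BR
#2 head=2: bne+st i2,i3 pair
#3 head=4: st+and i4,i5 pair
#4 head=6: beq+sub i6,i7 pair
#5 head=8: or i8 RAW+WAW r1
#6 head=9: ld+sub i9,i10 pair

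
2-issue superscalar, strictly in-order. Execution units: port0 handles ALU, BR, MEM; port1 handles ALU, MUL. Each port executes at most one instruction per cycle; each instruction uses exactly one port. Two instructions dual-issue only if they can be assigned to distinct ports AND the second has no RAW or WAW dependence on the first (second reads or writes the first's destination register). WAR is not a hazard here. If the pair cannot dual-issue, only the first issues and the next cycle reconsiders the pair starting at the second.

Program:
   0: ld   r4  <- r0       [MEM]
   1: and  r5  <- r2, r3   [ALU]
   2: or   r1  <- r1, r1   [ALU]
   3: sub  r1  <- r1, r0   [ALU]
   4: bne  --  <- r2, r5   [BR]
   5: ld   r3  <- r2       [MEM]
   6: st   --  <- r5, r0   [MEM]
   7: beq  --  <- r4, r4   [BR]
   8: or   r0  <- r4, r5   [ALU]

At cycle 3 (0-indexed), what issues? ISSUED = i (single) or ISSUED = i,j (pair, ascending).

#0 head=0: ld/and i0+i1 dual
#1 head=2: or i2 RAW+WAW r1
#2 head=3: sub/bne i3+i4 dual
#3 head=5: ld i5 no-port MEM/MEM
#4 head=6: st i6 no-port MEM/BR
#5 head=7: beq/or i7+i8 dual

ISSUED = 5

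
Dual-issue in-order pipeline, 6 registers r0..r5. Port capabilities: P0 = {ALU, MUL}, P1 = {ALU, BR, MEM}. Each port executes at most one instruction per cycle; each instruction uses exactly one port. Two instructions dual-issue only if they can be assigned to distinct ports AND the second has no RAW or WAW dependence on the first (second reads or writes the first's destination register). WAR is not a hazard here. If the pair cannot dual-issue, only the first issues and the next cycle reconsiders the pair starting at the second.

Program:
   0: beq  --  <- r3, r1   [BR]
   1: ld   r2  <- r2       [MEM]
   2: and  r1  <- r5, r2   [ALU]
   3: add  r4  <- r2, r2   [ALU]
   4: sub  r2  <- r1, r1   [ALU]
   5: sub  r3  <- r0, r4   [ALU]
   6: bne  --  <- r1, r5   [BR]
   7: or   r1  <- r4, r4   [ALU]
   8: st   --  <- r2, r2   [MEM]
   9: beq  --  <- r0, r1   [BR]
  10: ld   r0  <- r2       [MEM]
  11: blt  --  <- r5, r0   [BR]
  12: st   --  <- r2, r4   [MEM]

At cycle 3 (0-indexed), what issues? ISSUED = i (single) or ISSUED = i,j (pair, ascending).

ISSUED = 4,5

[0] i0  beq  -- no-port BR/MEM
[1] i1  ld  -- RAW r2
[2] i2+i3  and+add  -- dual
[3] i4+i5  sub+sub  -- dual
[4] i6+i7  bne+or  -- dual
[5] i8  st  -- no-port MEM/BR
[6] i9  beq  -- no-port BR/MEM
[7] i10  ld  -- no-port MEM/BR
[8] i11  blt  -- no-port BR/MEM
[9] i12  st  -- tail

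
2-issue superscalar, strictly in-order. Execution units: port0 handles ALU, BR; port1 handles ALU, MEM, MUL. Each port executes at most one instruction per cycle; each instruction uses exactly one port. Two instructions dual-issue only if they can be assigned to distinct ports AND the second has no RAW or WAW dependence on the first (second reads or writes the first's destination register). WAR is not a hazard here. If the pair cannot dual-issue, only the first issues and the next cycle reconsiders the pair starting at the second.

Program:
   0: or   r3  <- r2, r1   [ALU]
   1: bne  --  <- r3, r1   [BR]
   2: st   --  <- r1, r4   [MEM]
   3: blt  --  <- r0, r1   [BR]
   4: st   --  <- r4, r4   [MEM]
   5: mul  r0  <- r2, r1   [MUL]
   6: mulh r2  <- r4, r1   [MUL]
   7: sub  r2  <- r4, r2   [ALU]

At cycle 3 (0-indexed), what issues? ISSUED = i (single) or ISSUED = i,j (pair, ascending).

#0 head=0: or i0 RAW r3
#1 head=1: bne;st i1&i2 2-wide
#2 head=3: blt;st i3&i4 2-wide
#3 head=5: mul i5 no-port MUL/MUL
#4 head=6: mulh i6 RAW+WAW r2
#5 head=7: sub i7 tail

ISSUED = 5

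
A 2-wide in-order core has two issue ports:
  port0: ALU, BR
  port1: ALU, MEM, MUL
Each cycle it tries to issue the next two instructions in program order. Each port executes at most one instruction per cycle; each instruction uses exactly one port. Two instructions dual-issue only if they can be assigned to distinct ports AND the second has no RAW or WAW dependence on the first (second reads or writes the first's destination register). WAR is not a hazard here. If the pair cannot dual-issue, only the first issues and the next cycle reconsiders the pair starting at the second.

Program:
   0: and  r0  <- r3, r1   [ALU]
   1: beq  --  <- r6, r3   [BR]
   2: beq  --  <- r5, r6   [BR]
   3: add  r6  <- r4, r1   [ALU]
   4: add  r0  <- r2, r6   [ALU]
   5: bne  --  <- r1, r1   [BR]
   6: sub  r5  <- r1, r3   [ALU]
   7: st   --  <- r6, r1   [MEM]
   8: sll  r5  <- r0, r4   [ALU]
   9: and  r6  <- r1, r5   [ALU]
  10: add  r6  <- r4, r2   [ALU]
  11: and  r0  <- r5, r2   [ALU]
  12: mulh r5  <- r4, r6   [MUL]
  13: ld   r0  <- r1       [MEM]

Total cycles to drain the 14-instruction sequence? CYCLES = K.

CYCLES = 9

t=0 i0&i1:and+beq ; 2-wide
t=1 i2&i3:beq+add ; 2-wide
t=2 i4&i5:add+bne ; 2-wide
t=3 i6&i7:sub+st ; 2-wide
t=4 i8:sll ; RAW r5
t=5 i9:and ; WAW r6
t=6 i10&i11:add+and ; 2-wide
t=7 i12:mulh ; no-port MUL/MEM
t=8 i13:ld ; tail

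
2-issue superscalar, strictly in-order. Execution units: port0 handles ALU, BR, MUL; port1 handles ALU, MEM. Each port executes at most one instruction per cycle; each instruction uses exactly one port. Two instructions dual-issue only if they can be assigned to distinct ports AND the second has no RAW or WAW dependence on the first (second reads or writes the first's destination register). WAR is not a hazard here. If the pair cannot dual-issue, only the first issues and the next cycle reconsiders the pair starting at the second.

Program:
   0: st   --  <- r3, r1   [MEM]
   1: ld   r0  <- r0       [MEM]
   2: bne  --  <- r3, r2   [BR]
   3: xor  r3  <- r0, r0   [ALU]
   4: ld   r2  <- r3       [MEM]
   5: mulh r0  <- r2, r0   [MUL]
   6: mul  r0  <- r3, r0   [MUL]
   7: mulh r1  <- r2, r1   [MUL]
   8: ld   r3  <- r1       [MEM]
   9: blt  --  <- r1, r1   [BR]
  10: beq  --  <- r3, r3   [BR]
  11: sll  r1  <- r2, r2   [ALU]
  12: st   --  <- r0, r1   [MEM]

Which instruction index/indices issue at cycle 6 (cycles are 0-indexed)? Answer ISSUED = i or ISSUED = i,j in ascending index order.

ISSUED = 7

c0: i0 st  no-port MEM/MEM
c1: i1/i2 ld bne  2-wide
c2: i3 xor  RAW r3
c3: i4 ld  RAW r2
c4: i5 mulh  no-port MUL/MUL
c5: i6 mul  no-port MUL/MUL
c6: i7 mulh  RAW r1
c7: i8/i9 ld blt  2-wide
c8: i10/i11 beq sll  2-wide
c9: i12 st  tail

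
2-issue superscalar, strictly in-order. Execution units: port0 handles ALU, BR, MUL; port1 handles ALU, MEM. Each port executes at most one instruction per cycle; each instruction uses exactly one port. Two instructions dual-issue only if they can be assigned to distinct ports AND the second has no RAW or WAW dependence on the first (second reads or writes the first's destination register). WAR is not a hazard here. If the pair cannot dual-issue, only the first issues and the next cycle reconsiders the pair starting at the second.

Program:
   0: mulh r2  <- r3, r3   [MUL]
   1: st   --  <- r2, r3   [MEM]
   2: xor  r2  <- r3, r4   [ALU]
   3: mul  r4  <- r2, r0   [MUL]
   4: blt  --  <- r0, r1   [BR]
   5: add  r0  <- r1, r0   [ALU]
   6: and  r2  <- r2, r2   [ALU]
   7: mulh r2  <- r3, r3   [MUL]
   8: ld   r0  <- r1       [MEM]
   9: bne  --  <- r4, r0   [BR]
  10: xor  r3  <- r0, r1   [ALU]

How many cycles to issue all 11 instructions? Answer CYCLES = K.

CYCLES = 7

c0: i0 mulh  RAW r2
c1: i1+i2 st;xor  pair
c2: i3 mul  no-port MUL/BR
c3: i4+i5 blt;add  pair
c4: i6 and  WAW r2
c5: i7+i8 mulh;ld  pair
c6: i9+i10 bne;xor  pair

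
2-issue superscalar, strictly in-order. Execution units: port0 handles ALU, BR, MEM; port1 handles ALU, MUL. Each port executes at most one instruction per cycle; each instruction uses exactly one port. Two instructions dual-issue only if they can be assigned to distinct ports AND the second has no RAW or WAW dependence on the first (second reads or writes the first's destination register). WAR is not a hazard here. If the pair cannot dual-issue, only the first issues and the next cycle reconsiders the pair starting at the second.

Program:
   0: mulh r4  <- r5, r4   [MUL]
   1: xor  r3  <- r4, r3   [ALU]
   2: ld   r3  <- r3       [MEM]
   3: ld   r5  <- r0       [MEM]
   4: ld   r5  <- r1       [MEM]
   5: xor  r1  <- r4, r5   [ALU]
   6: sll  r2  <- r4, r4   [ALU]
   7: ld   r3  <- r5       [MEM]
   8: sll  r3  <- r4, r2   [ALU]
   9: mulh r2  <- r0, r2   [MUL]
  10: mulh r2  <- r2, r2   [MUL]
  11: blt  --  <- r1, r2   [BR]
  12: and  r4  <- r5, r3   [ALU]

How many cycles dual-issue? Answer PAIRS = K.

PAIRS = 3

0. mulh @i0  | RAW r4
1. xor @i1  | RAW+WAW r3
2. ld @i2  | no-port MEM/MEM
3. ld @i3  | no-port MEM/MEM
4. ld @i4  | RAW r5
5. xor;sll @i5&i6  | 2-wide
6. ld @i7  | WAW r3
7. sll;mulh @i8&i9  | 2-wide
8. mulh @i10  | RAW r2
9. blt;and @i11&i12  | 2-wide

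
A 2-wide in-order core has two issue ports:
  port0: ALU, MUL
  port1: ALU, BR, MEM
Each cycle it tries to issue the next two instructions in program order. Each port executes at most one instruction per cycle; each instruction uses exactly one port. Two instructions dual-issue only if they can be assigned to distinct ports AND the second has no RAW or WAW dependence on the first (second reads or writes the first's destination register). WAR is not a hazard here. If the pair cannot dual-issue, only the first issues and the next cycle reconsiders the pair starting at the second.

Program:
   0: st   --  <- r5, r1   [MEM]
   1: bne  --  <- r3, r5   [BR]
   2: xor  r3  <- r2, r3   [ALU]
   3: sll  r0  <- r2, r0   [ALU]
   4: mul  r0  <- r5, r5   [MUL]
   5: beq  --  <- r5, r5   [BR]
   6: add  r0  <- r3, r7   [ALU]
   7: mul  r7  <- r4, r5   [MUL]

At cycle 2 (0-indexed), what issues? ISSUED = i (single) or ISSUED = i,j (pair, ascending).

ISSUED = 3

0. st.MEM @i0  | no-port MEM/BR
1. bne.BR+xor.ALU @i1+i2  | pair
2. sll.ALU @i3  | WAW r0
3. mul.MUL+beq.BR @i4+i5  | pair
4. add.ALU+mul.MUL @i6+i7  | pair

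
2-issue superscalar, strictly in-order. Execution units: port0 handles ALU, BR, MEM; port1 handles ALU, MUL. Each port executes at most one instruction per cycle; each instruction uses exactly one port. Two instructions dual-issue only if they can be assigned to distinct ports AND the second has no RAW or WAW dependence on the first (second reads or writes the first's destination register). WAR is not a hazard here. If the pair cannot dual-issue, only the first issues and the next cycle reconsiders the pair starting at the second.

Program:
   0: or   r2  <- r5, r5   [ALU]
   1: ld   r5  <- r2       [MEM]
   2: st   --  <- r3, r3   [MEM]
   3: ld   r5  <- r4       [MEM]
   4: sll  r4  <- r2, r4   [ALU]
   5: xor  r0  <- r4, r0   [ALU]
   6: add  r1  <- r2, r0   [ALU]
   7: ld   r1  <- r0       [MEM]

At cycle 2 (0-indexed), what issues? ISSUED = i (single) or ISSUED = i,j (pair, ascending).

ISSUED = 2

  cy0 -> i0 (or.ALU) RAW r2
  cy1 -> i1 (ld.MEM) no-port MEM/MEM
  cy2 -> i2 (st.MEM) no-port MEM/MEM
  cy3 -> i3/i4 (ld.MEM;sll.ALU) 2-wide
  cy4 -> i5 (xor.ALU) RAW r0
  cy5 -> i6 (add.ALU) WAW r1
  cy6 -> i7 (ld.MEM) tail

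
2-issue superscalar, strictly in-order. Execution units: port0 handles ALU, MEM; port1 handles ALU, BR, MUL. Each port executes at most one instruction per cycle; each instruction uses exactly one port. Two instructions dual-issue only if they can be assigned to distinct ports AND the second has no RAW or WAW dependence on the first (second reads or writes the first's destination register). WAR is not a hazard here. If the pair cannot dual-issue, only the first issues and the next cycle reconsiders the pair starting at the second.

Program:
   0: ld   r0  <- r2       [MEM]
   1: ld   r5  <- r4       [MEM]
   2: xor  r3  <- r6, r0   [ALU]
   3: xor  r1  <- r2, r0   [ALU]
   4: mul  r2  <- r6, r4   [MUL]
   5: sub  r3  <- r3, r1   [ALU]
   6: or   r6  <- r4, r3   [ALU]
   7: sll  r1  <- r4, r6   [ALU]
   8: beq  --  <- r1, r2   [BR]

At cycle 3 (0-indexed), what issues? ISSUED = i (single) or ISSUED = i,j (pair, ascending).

[0] i0  ld.MEM  -- no-port MEM/MEM
[1] i1&i2  ld.MEM;xor.ALU  -- dual
[2] i3&i4  xor.ALU;mul.MUL  -- dual
[3] i5  sub.ALU  -- RAW r3
[4] i6  or.ALU  -- RAW r6
[5] i7  sll.ALU  -- RAW r1
[6] i8  beq.BR  -- tail

ISSUED = 5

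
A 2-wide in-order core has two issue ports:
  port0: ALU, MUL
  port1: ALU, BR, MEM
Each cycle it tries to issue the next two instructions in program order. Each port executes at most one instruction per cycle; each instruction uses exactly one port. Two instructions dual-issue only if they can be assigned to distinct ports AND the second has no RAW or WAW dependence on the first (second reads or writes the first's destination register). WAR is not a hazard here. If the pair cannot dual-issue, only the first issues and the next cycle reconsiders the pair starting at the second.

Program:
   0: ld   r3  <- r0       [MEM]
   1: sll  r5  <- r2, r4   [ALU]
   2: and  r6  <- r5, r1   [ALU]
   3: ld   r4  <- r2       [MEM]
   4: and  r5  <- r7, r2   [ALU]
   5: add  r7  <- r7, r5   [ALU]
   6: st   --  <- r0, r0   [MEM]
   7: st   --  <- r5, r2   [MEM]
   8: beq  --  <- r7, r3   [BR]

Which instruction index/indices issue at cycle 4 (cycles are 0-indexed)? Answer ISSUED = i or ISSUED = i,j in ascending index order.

c0: i0,i1 ld.MEM+sll.ALU  dual
c1: i2,i3 and.ALU+ld.MEM  dual
c2: i4 and.ALU  RAW r5
c3: i5,i6 add.ALU+st.MEM  dual
c4: i7 st.MEM  no-port MEM/BR
c5: i8 beq.BR  tail

ISSUED = 7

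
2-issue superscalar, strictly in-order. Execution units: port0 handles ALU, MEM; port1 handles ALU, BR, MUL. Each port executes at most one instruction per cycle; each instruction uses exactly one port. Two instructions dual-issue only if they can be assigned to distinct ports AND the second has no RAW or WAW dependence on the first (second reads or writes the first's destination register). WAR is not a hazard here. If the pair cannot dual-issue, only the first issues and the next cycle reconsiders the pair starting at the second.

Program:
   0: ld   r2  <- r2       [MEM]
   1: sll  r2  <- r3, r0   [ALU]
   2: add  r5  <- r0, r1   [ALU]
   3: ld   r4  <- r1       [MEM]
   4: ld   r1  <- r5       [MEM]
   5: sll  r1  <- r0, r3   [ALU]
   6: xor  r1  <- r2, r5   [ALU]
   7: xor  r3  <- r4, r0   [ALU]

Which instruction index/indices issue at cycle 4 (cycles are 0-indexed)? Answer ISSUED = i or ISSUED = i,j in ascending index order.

ISSUED = 5

#0 head=0: ld i0 WAW r2
#1 head=1: sll add i1+i2 pair
#2 head=3: ld i3 no-port MEM/MEM
#3 head=4: ld i4 WAW r1
#4 head=5: sll i5 WAW r1
#5 head=6: xor xor i6+i7 pair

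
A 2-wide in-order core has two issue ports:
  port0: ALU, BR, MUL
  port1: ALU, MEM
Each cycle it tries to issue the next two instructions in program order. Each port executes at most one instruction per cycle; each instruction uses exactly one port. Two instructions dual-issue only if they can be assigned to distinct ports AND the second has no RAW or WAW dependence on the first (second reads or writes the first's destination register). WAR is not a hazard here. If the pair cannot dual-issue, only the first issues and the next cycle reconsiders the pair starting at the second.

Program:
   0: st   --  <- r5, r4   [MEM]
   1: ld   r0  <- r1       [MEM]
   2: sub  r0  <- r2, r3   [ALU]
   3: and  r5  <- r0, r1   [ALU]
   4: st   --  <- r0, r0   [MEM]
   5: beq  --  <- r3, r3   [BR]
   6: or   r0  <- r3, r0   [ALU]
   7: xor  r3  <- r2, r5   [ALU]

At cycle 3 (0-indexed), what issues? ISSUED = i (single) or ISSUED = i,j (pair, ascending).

t=0 i0:st.MEM ; no-port MEM/MEM
t=1 i1:ld.MEM ; WAW r0
t=2 i2:sub.ALU ; RAW r0
t=3 i3/i4:and.ALU st.MEM ; pair
t=4 i5/i6:beq.BR or.ALU ; pair
t=5 i7:xor.ALU ; tail

ISSUED = 3,4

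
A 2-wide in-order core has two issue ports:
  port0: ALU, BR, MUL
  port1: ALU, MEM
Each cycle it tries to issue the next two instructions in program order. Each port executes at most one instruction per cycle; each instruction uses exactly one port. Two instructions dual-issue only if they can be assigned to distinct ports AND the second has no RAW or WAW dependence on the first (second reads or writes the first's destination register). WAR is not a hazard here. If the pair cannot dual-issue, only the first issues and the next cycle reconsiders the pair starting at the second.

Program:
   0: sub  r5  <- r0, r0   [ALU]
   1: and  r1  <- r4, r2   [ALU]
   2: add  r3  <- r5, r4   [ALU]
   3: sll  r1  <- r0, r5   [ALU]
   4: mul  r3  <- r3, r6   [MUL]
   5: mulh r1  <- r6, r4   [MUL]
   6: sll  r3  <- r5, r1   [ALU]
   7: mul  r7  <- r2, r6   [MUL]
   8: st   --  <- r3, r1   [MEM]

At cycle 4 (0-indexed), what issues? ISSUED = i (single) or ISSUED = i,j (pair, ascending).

ISSUED = 6,7

0. sub.ALU+and.ALU @i0+i1  | pair
1. add.ALU+sll.ALU @i2+i3  | pair
2. mul.MUL @i4  | no-port MUL/MUL
3. mulh.MUL @i5  | RAW r1
4. sll.ALU+mul.MUL @i6+i7  | pair
5. st.MEM @i8  | tail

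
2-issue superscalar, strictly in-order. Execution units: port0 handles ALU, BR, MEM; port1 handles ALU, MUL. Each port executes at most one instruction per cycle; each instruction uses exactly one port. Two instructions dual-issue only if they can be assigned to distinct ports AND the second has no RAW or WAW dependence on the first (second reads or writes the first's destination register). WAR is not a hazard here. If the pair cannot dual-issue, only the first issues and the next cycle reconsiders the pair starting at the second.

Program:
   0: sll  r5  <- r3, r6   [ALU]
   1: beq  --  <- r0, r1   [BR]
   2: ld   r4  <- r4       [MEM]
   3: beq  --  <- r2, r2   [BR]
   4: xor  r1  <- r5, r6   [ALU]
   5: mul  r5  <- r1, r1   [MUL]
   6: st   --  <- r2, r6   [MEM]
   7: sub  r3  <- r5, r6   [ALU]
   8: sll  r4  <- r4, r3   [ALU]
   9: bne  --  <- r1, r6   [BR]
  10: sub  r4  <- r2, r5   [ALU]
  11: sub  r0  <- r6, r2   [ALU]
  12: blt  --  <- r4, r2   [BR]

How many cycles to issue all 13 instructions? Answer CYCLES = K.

CYCLES = 8

0. sll;beq @i0&i1  | pair
1. ld @i2  | no-port MEM/BR
2. beq;xor @i3&i4  | pair
3. mul;st @i5&i6  | pair
4. sub @i7  | RAW r3
5. sll;bne @i8&i9  | pair
6. sub;sub @i10&i11  | pair
7. blt @i12  | tail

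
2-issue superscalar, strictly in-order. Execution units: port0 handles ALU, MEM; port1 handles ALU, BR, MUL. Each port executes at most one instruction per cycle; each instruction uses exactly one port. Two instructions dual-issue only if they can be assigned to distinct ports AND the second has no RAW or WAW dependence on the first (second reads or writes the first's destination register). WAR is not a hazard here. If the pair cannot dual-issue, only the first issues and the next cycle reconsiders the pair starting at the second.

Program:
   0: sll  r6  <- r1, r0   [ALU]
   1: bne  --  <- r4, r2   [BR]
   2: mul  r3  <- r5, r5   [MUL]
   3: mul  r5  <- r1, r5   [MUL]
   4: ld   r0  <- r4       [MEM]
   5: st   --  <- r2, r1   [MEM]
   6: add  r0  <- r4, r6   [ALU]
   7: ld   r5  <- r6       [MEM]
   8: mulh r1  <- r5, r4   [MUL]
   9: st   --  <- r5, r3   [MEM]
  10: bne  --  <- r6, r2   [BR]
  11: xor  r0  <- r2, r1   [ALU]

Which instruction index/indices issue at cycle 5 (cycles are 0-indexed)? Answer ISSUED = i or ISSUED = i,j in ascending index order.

[0] i0,i1  sll.ALU;bne.BR  -- 2-wide
[1] i2  mul.MUL  -- no-port MUL/MUL
[2] i3,i4  mul.MUL;ld.MEM  -- 2-wide
[3] i5,i6  st.MEM;add.ALU  -- 2-wide
[4] i7  ld.MEM  -- RAW r5
[5] i8,i9  mulh.MUL;st.MEM  -- 2-wide
[6] i10,i11  bne.BR;xor.ALU  -- 2-wide

ISSUED = 8,9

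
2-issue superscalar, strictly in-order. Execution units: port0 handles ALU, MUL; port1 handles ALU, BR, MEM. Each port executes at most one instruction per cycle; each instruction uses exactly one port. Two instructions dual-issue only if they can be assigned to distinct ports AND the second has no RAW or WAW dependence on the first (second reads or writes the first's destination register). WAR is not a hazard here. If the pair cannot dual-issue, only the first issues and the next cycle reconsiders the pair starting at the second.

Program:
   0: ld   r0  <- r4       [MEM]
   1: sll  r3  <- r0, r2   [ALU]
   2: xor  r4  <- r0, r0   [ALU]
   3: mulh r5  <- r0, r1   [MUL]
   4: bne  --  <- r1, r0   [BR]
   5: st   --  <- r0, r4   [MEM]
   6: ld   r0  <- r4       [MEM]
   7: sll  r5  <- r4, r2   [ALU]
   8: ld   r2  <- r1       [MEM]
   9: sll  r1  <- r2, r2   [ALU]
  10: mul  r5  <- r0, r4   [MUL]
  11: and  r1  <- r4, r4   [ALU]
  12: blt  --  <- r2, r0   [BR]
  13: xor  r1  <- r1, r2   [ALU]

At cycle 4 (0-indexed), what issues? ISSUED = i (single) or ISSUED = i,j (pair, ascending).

c0: i0 ld.MEM  RAW r0
c1: i1/i2 sll.ALU/xor.ALU  dual
c2: i3/i4 mulh.MUL/bne.BR  dual
c3: i5 st.MEM  no-port MEM/MEM
c4: i6/i7 ld.MEM/sll.ALU  dual
c5: i8 ld.MEM  RAW r2
c6: i9/i10 sll.ALU/mul.MUL  dual
c7: i11/i12 and.ALU/blt.BR  dual
c8: i13 xor.ALU  tail

ISSUED = 6,7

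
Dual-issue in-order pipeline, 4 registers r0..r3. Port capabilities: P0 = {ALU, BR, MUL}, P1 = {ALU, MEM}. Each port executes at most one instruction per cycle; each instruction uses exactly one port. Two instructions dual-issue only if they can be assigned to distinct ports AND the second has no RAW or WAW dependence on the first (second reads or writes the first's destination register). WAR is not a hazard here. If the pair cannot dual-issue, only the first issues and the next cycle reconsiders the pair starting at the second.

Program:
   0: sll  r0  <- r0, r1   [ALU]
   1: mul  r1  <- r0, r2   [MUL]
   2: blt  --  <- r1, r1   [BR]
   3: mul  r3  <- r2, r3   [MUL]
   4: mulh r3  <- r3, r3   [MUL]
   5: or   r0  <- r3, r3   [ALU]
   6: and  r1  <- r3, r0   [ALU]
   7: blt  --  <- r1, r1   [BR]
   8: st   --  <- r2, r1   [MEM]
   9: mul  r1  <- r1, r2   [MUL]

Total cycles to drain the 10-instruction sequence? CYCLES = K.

#0 head=0: sll i0 RAW r0
#1 head=1: mul i1 no-port MUL/BR
#2 head=2: blt i2 no-port BR/MUL
#3 head=3: mul i3 no-port MUL/MUL
#4 head=4: mulh i4 RAW r3
#5 head=5: or i5 RAW r0
#6 head=6: and i6 RAW r1
#7 head=7: blt st i7&i8 dual
#8 head=9: mul i9 tail

CYCLES = 9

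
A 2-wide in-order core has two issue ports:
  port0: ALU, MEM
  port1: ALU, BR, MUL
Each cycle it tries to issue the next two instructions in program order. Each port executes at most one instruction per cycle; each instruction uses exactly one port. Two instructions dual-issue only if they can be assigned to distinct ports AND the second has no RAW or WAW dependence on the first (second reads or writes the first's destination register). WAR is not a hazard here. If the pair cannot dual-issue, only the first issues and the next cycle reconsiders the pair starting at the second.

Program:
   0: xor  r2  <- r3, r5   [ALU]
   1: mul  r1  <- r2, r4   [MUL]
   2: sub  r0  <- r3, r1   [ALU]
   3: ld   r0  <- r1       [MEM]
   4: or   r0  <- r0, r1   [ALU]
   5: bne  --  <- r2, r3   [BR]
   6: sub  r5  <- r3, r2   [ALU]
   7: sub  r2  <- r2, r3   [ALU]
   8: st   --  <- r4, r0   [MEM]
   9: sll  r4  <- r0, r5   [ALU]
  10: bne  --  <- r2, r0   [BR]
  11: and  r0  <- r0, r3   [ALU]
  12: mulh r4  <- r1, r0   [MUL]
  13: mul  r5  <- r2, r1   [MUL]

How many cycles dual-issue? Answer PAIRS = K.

PAIRS = 4

0. xor @i0  | RAW r2
1. mul @i1  | RAW r1
2. sub @i2  | WAW r0
3. ld @i3  | RAW+WAW r0
4. or bne @i4&i5  | 2-wide
5. sub sub @i6&i7  | 2-wide
6. st sll @i8&i9  | 2-wide
7. bne and @i10&i11  | 2-wide
8. mulh @i12  | no-port MUL/MUL
9. mul @i13  | tail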